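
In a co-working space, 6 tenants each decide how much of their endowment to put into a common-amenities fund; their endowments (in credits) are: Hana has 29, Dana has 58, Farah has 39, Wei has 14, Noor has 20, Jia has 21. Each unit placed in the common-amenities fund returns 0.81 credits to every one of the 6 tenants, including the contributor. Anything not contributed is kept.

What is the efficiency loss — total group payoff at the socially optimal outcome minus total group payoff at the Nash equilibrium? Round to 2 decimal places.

The private return per contributed unit is 0.81 < 1 for everyone, so the Nash equilibrium is zero contribution and the group total is Σ E_j = 29 + 58 + 39 + 14 + 20 + 21 = 181.
Each contributed unit returns 4.860 to the group, so the social optimum is full contribution by everyone: group total = 4.860 × 181 = 879.66.
Efficiency loss = (4.860 − 1) × 181 = 698.66.

698.66 credits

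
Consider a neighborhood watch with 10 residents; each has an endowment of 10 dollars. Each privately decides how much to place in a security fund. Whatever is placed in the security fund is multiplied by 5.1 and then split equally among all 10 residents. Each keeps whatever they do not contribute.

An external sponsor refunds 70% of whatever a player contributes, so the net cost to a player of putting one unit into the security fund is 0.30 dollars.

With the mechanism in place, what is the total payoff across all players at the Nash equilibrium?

Under the mechanism each unit contributed yields (5.1/10) / 0.30 = 1.7000 back to its contributor per unit of net cost, which exceeds 1, making full contribution the dominant choice for everyone.
So the Nash equilibrium is full contribution by all 10; the group earns 10 × (10 × 0.70 + 5.1 × 10) = 580.00.

580.00 dollars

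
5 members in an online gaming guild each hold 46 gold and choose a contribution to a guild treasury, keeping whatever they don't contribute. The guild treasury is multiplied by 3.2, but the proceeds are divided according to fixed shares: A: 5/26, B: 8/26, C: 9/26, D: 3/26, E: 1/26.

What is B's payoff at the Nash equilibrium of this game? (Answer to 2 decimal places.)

91.29 gold

Player j's private return per contributed unit is 3.2 × (j's share). Contributing is weakly dominant for j when that share is at least 1/3.2 = 0.3125, and contributing 0 is dominant otherwise.
Only C (9/26) clears that bar, contributing 46; the remaining 4 contribute 0. Total contributed: 46.
B keeps 46 and receives 3.2 × 46 × 8/26 = 45.29 from the guild treasury, for a payoff of 91.29.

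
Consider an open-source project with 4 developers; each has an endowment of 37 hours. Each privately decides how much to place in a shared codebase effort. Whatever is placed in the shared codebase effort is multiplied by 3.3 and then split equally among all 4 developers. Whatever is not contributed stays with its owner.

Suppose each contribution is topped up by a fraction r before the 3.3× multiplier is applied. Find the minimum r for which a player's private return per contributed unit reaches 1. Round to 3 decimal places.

0.212

With matching at rate r, one contributed unit becomes (1 + r) in the shared codebase effort and returns 3.3 × (1 + r) / 4 to the contributor.
Setting this equal to 1: 1 + r = 4/3.3 = 1.2121.
So the minimum matching rate is r = 1.2121 − 1 = 0.212.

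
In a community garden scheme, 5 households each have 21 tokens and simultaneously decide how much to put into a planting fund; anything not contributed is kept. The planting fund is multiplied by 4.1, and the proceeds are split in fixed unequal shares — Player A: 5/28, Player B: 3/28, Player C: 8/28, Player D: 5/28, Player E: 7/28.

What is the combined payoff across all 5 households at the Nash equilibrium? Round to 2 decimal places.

For player j, contributing a unit is worthwhile iff 4.1 × (j's share) ≥ 1, i.e. iff j's share is at least 0.2439.
Player C and Player E are above the threshold, contributing 21 each; the remaining 3 contribute 0. Total contributed: 42.
The planting fund pays out 4.1 × 42 = 172.20 in total (split across the unequal shares, but the aggregate is all that matters for the group sum).
The 3 free-riders keep 21 each, adding 63. Group total = 63 + 172.20 = 235.20.

235.20 tokens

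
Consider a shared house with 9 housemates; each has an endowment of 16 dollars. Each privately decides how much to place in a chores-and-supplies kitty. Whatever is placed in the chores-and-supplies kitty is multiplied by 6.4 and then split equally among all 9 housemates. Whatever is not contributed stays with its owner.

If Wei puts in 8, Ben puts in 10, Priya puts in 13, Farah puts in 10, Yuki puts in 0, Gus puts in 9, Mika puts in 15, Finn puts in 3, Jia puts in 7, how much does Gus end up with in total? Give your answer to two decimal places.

Total contributed: 8 + 10 + 13 + 10 + 0 + 9 + 15 + 3 + 7 = 75.
Each receives 6.4 × 75 / 9 = 53.33 from the chores-and-supplies kitty.
Gus keeps 16 − 9 = 7, so Gus's payoff is 7 + 53.33 = 60.33.

60.33 dollars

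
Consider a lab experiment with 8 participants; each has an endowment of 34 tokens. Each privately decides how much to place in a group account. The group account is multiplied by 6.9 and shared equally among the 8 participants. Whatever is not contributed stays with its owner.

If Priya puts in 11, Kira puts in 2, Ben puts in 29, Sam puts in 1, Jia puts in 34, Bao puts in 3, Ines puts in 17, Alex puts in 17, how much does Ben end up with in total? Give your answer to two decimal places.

103.33 tokens

Total contributed: 11 + 2 + 29 + 1 + 34 + 3 + 17 + 17 = 114.
Each receives 6.9 × 114 / 8 = 98.33 from the group account.
Ben keeps 34 − 29 = 5, so Ben's payoff is 5 + 98.33 = 103.33.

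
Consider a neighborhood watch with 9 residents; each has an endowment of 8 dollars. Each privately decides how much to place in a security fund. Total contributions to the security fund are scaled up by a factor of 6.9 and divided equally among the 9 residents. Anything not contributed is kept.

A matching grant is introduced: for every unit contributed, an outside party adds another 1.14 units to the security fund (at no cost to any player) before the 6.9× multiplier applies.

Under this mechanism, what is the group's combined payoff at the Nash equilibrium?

1063.15 dollars

With the mechanism, a contributed unit returns 6.9 × 2.14 / 9 = 1.6407 per unit of net cost to the contributor — now above 1 — so contributing fully is weakly dominant for every player.
So the Nash equilibrium is full contribution by all 9; the group earns 6.9 × 2.14 × 72 = 1063.15.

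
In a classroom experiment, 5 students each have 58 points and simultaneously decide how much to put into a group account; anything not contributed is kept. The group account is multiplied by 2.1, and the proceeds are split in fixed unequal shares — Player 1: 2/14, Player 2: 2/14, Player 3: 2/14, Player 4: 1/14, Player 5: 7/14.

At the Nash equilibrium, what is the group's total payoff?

A player with share s gets back 2.1·s per unit contributed, so full contribution is dominant for anyone with s > 1/2.1 = 0.4762 and zero contribution is dominant for anyone below.
Player 5 alone (share 7/14) is above the threshold, contributing 58; the remaining 4 contribute 0. Total contributed: 58.
The group account pays out 2.1 × 58 = 121.80 in total (split across the unequal shares, but the aggregate is all that matters for the group sum).
The 4 free-riders keep 58 each, adding 232. Group total = 232 + 121.80 = 353.80.

353.80 points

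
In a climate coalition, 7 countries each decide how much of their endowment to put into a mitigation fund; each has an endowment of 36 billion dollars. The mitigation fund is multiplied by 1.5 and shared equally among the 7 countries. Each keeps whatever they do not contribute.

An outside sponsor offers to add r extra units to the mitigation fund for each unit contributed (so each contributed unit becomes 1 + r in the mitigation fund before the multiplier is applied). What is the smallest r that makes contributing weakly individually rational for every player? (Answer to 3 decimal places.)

3.667

With matching at rate r, one contributed unit becomes (1 + r) in the mitigation fund and returns 1.5 × (1 + r) / 7 to the contributor.
Setting this equal to 1: 1 + r = 7/1.5 = 4.6667.
So the minimum matching rate is r = 4.6667 − 1 = 3.667.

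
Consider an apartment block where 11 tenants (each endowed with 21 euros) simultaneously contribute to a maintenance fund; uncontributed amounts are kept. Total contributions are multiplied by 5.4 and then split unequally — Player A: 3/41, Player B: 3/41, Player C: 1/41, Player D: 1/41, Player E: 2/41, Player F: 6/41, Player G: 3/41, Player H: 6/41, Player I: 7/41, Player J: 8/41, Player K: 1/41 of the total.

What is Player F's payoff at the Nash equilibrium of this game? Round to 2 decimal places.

37.60 euros

Player j's private return per contributed unit is 5.4 × (j's share). Contributing is weakly dominant for j when that share is at least 1/5.4 = 0.1852, and contributing 0 is dominant otherwise.
Only Player J (8/41) clears that bar, contributing 21; the remaining 10 contribute 0. Total contributed: 21.
Player F keeps 21 and receives 5.4 × 21 × 6/41 = 16.60 from the maintenance fund, for a payoff of 37.60.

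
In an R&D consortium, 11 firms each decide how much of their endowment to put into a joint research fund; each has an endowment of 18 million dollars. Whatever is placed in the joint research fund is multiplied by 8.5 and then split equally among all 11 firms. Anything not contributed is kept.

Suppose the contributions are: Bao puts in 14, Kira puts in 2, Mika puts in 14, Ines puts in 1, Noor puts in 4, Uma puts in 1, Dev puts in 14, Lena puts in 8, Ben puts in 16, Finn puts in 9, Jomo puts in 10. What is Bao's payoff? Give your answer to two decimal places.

75.86 million dollars

Total contributed: 14 + 2 + 14 + 1 + 4 + 1 + 14 + 8 + 16 + 9 + 10 = 93.
Each receives 8.5 × 93 / 11 = 71.86 from the joint research fund.
Bao keeps 18 − 14 = 4, so Bao's payoff is 4 + 71.86 = 75.86.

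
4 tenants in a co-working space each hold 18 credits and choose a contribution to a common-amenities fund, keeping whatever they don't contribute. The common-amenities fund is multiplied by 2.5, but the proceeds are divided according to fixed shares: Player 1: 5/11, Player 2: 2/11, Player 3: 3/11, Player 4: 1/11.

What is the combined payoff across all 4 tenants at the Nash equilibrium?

99.00 credits

For player j, contributing a unit is worthwhile iff 2.5 × (j's share) ≥ 1, i.e. iff j's share is at least 0.4000.
Player 1 alone (share 5/11) is above the threshold, contributing 18; the remaining 3 contribute 0. Total contributed: 18.
The common-amenities fund pays out 2.5 × 18 = 45.00 in total (split across the unequal shares, but the aggregate is all that matters for the group sum).
The 3 free-riders keep 18 each, adding 54. Group total = 54 + 45.00 = 99.00.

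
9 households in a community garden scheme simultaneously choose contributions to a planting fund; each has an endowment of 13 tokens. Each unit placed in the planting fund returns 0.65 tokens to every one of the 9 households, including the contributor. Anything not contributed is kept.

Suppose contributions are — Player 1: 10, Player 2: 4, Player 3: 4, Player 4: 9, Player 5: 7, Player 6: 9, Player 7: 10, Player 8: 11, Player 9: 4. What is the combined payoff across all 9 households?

446.80 tokens

Total contributed: 10 + 4 + 4 + 9 + 7 + 9 + 10 + 11 + 4 = 68; total kept: 9 × 13 − 68 = 49.
The planting fund pays out 0.65 × 9 × 68 = 397.80 in aggregate.
Group total = 49 + 397.80 = 446.80.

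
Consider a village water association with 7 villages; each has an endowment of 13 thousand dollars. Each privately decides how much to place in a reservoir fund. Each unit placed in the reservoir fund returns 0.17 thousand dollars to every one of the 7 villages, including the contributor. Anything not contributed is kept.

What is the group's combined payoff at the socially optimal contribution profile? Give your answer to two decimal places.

Each contributed unit returns 1.190 to the group as a whole (0.17 to each of 7 players), which exceeds 1, so the social optimum is full contribution: group total = 1.190 × 91 = 108.29.

108.29 thousand dollars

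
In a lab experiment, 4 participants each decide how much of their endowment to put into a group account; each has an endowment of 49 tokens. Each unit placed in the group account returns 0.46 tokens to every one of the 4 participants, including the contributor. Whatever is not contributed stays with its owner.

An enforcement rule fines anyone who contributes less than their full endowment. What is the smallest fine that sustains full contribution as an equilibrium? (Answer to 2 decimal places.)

Given the others contribute fully, the best deviation is to contribute 0 (any partial contribution still incurs the fine and gives up units whose private return 0.46 is below 1).
Deviating from 49 to 0 saves 49 tokens but forfeits the deviator's share of the drop in the group account: 0.46 × 49 = 22.54.
So the deviation gain is 49 − 22.54 = 26.46, and the fine must be at least 26.46 tokens to wipe it out.

26.46 tokens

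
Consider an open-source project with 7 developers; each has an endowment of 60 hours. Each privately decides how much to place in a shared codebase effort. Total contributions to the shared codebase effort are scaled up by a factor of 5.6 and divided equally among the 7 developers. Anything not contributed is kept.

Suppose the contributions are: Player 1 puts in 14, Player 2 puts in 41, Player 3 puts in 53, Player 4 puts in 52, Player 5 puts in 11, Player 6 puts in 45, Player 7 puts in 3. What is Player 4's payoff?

183.20 hours

Total contributed: 14 + 41 + 53 + 52 + 11 + 45 + 3 = 219.
Each receives 5.6 × 219 / 7 = 175.20 from the shared codebase effort.
Player 4 keeps 60 − 52 = 8, so Player 4's payoff is 8 + 175.20 = 183.20.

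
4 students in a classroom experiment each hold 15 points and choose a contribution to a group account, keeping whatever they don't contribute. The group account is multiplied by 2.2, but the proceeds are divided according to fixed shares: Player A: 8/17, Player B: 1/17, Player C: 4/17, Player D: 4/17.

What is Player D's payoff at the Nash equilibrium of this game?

22.76 points

Player j's private return per contributed unit is 2.2 × (j's share). Contributing is weakly dominant for j when that share is at least 1/2.2 = 0.4545, and contributing 0 is dominant otherwise.
Only Player A (8/17) clears that bar, contributing 15; the remaining 3 contribute 0. Total contributed: 15.
Player D keeps 15 and receives 2.2 × 15 × 4/17 = 7.76 from the group account, for a payoff of 22.76.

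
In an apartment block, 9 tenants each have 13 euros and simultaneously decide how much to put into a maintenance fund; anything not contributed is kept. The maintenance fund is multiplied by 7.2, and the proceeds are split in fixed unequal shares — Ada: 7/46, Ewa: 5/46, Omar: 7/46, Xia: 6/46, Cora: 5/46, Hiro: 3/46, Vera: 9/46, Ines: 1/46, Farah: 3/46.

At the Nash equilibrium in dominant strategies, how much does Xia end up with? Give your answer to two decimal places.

49.63 euros

Player j's private return per contributed unit is 7.2 × (j's share). Contributing is weakly dominant for j when that share is at least 1/7.2 = 0.1389, and contributing 0 is dominant otherwise.
Ada, Omar and Vera clear that bar, contributing 13 each; the remaining 6 contribute 0. Total contributed: 39.
Xia keeps 13 and receives 7.2 × 39 × 6/46 = 36.63 from the maintenance fund, for a payoff of 49.63.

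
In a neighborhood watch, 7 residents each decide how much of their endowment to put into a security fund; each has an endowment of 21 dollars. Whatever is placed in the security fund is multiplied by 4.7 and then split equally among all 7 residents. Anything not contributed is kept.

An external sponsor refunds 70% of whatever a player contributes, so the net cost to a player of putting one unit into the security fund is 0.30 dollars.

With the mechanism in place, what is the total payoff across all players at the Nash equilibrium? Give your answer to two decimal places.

793.80 dollars

Under the mechanism each unit contributed yields (4.7/7) / 0.30 = 2.2381 back to its contributor per unit of net cost, which exceeds 1, making full contribution the dominant choice for everyone.
At the Nash equilibrium everyone contributes 21. Group total payoff = 7 × (21 × 0.70 + 4.7 × 21) = 793.80.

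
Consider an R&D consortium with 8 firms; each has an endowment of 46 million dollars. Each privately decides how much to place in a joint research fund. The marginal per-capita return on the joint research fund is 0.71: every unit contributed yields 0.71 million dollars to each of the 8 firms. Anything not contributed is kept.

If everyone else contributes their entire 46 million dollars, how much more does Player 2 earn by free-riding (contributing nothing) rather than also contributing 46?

Switching from a contribution of 46 to 0 lets Player 2 keep an extra 46 million dollars, but lowers the joint research fund by 46, which costs Player 2 their own share of that drop: 0.71 × 46 = 32.66.
Net gain = 46 − 32.66 = 13.34. The private return per contributed unit (0.71) is below 1, so free-riding is indeed the best response regardless of what the others do.

13.34 million dollars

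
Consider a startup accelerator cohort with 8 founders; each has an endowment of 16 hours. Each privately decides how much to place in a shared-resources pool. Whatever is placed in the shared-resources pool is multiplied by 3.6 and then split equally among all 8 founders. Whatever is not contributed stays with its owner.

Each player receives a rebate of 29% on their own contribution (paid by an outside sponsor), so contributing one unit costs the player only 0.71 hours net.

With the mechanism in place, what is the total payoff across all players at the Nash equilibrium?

The effective private return is (3.6/8) / 0.71 = 0.6338, which is still under 1, so the mechanism doesn't change anyone's dominant strategy: zero contribution.
Everyone keeps their endowment and the group total is 8 × 16 = 128.

128.00 hours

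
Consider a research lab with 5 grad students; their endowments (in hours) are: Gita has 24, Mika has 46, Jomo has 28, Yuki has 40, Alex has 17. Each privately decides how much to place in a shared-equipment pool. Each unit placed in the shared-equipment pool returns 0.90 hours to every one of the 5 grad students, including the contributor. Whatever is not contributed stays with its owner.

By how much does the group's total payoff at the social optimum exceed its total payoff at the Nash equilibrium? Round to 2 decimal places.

542.50 hours

The private return per contributed unit is 0.90 < 1 for everyone, so the Nash equilibrium is zero contribution and the group total is Σ E_j = 24 + 46 + 28 + 40 + 17 = 155.
Each contributed unit returns 4.500 to the group, so the social optimum is full contribution by everyone: group total = 4.500 × 155 = 697.50.
Efficiency loss = (4.500 − 1) × 155 = 542.50.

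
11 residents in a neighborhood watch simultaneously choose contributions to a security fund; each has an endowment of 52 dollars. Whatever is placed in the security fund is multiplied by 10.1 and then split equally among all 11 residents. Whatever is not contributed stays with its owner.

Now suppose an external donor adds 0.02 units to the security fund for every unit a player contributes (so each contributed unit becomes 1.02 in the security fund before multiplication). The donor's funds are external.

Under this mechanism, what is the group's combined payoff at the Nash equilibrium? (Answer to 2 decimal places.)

572.00 dollars

The effective private return is 10.1 × 1.02 / 11 = 0.9365, which is still under 1, so the mechanism doesn't change anyone's dominant strategy: zero contribution.
At the Nash equilibrium no one contributes; group total payoff = 11 × 52 = 572.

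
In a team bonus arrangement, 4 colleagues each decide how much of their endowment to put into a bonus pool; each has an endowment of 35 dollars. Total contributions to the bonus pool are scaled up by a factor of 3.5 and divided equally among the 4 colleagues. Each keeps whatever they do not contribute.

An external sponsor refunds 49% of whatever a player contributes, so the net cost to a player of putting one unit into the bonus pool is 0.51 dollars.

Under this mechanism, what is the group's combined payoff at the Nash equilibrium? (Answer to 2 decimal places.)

558.60 dollars

Under the mechanism each unit contributed yields (3.5/4) / 0.51 = 1.7157 back to its contributor per unit of net cost, which exceeds 1, making full contribution the dominant choice for everyone.
At the Nash equilibrium everyone contributes 35. Group total payoff = 4 × (35 × 0.49 + 3.5 × 35) = 558.60.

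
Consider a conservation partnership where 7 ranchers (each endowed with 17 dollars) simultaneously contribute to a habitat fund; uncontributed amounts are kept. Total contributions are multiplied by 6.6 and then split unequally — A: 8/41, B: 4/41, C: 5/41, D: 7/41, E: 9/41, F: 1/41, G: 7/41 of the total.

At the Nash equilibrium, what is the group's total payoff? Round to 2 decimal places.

499.80 dollars

A player with share s gets back 6.6·s per unit contributed, so full contribution is dominant for anyone with s > 1/6.6 = 0.1515 and zero contribution is dominant for anyone below.
A, D, E and G are above the threshold, contributing 17 each; the remaining 3 contribute 0. Total contributed: 68.
The habitat fund pays out 6.6 × 68 = 448.80 in total (split across the unequal shares, but the aggregate is all that matters for the group sum).
The 3 free-riders keep 17 each, adding 51. Group total = 51 + 448.80 = 499.80.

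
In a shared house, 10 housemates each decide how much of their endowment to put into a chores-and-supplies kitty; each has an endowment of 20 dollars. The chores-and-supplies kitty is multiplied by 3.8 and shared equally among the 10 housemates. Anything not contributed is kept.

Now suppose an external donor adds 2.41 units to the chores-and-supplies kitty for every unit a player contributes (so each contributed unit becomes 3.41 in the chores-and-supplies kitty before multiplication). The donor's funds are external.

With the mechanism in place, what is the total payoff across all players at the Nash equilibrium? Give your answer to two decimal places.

2591.60 dollars

With the mechanism, a contributed unit returns 3.8 × 3.41 / 10 = 1.2958 per unit of net cost to the contributor — now above 1 — so contributing fully is weakly dominant for every player.
So the Nash equilibrium is full contribution by all 10; the group earns 3.8 × 3.41 × 200 = 2591.60.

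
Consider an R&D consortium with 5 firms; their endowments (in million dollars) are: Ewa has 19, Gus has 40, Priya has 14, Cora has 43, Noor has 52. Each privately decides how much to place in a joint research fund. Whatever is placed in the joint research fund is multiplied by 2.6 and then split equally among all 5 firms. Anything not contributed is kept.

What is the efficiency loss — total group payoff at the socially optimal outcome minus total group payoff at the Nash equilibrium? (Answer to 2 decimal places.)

268.80 million dollars

The private return per contributed unit is 2.6/5 = 0.5200 < 1 for every player regardless of endowment, so the Nash equilibrium is zero contribution and the group total is Σ E_j = 19 + 40 + 14 + 43 + 52 = 168.
Each contributed unit returns 2.600 to the group, so the social optimum is full contribution by everyone: group total = 2.600 × 168 = 436.80.
Efficiency loss = (2.600 − 1) × 168 = 268.80.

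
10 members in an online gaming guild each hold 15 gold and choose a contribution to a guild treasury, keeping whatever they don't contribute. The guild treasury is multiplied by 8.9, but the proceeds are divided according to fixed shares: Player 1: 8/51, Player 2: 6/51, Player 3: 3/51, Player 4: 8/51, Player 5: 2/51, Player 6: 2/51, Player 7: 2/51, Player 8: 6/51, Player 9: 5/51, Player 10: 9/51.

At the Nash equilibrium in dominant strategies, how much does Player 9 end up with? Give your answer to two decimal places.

Each unit j contributes comes back to j as 8.9 × (j's share), so j prefers to contribute only if that share exceeds 1/8.9 = 0.1124; otherwise keeping the unit dominates.
Player 1, Player 2, Player 4, Player 8 and Player 10 clear that bar, contributing 15 each; the remaining 5 contribute 0. Total contributed: 75.
Player 9 keeps 15 and receives 8.9 × 75 × 5/51 = 65.44 from the guild treasury, for a payoff of 80.44.

80.44 gold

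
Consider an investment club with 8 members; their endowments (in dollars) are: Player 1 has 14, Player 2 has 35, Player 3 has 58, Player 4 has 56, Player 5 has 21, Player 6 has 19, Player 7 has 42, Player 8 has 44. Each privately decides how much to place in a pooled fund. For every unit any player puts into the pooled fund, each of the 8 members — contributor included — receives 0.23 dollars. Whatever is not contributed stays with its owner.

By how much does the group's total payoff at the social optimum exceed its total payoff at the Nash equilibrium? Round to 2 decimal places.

The private return per contributed unit is 0.23 < 1 for everyone, so the Nash equilibrium is zero contribution and the group total is Σ E_j = 14 + 35 + 58 + 56 + 21 + 19 + 42 + 44 = 289.
Each contributed unit returns 1.840 to the group, so the social optimum is full contribution by everyone: group total = 1.840 × 289 = 531.76.
Efficiency loss = (1.840 − 1) × 289 = 242.76.

242.76 dollars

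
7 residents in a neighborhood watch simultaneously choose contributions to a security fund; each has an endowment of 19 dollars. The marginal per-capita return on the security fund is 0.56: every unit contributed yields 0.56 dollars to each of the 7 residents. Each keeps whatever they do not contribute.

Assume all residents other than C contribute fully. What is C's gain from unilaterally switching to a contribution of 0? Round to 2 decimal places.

8.36 dollars

Switching from a contribution of 19 to 0 lets C keep an extra 19 dollars, but lowers the security fund by 19, which costs C their own share of that drop: 0.56 × 19 = 10.64.
Net gain = 19 − 10.64 = 8.36. The private return per contributed unit (0.56) is below 1, so free-riding is indeed the best response regardless of what the others do.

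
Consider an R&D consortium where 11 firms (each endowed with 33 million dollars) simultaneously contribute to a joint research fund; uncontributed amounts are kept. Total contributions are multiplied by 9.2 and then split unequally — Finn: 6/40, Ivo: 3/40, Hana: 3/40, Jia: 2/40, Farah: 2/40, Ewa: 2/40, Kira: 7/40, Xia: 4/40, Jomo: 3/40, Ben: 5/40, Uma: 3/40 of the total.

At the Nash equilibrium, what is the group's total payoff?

For player j, contributing a unit is worthwhile iff 9.2 × (j's share) ≥ 1, i.e. iff j's share is at least 0.1087.
The shares above 0.1087 belong to Finn, Kira and Ben, contributing 33 each; the remaining 8 contribute 0. Total contributed: 99.
The joint research fund pays out 9.2 × 99 = 910.80 in total (split across the unequal shares, but the aggregate is all that matters for the group sum).
The 8 free-riders keep 33 each, adding 264. Group total = 264 + 910.80 = 1174.80.

1174.80 million dollars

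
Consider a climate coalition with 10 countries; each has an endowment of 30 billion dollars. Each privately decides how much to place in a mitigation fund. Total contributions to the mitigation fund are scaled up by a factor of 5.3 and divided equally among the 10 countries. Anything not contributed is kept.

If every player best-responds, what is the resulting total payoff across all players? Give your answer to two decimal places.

300.00 billion dollars

Each contributed unit returns 5.3/10 = 0.5300 to its contributor — below 1 — so contributing 0 is dominant for every player. At the Nash equilibrium everyone keeps their 30, and the group total is 10 × 30 = 300.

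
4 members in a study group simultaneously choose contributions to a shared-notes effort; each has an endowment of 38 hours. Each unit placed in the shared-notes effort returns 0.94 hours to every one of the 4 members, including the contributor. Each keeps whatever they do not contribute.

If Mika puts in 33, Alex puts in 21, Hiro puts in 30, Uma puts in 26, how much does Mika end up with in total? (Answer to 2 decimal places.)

Total contributed: 33 + 21 + 30 + 26 = 110.
Each receives 0.94 × 110 = 103.40 from the shared-notes effort.
Mika keeps 38 − 33 = 5, so Mika's payoff is 5 + 103.40 = 108.40.

108.40 hours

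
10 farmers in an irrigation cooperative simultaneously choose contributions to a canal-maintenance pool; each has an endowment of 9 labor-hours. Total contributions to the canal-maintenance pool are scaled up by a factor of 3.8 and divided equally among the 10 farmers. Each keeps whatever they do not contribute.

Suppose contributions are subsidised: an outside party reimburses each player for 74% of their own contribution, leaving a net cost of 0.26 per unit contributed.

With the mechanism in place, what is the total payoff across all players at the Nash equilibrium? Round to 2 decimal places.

408.60 labor-hours

The effective private return per unit is now (3.8/10) / 0.26 = 1.4615 > 1, so every player's dominant strategy flips to full contribution.
So the Nash equilibrium is full contribution by all 10; the group earns 10 × (9 × 0.74 + 3.8 × 9) = 408.60.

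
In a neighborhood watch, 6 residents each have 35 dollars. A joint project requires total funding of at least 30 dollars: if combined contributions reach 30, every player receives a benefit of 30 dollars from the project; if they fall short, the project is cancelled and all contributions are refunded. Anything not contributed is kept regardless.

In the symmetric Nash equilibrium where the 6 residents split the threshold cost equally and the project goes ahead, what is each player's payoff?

60 dollars

Equal share of the threshold: 30/6 = 5.
At this profile no one gains by cutting their contribution: any cut drops the total below 30, the project is cancelled, contributions are refunded, and the deviator ends with 35, which is less than 35 − 5 + 30 = 60. Contributing more than 5 just wastes the excess. So contributing exactly 5 is a best response.
Each player's payoff: 35 − 5 + 30 = 60.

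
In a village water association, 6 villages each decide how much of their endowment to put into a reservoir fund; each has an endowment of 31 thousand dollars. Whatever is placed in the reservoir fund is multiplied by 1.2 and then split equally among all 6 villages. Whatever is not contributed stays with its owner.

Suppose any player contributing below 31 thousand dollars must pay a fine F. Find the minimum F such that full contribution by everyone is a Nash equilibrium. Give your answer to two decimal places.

Given the others contribute fully, the best deviation is to contribute 0 (any partial contribution still incurs the fine and gives up units whose private return 0.2000 is below 1).
Deviating from 31 to 0 saves 31 thousand dollars but forfeits the deviator's share of the drop in the reservoir fund: 1.2/6 × 31 = 6.20.
So the deviation gain is 31 − 6.20 = 24.80, and the fine must be at least 24.80 thousand dollars to wipe it out.

24.80 thousand dollars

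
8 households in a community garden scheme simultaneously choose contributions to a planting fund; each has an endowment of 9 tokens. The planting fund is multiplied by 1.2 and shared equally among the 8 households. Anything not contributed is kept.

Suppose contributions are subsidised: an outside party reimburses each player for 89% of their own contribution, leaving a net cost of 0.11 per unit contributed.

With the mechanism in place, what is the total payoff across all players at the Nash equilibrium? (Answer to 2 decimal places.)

The effective private return per unit is now (1.2/8) / 0.11 = 1.3636 > 1, so every player's dominant strategy flips to full contribution.
At the Nash equilibrium everyone contributes 9. Group total payoff = 8 × (9 × 0.89 + 1.2 × 9) = 150.48.

150.48 tokens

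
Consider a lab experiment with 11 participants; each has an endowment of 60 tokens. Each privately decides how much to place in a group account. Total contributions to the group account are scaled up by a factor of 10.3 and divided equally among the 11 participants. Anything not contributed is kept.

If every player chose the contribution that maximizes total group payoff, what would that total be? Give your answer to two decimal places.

Each contributed unit returns 10.300 to the group as a whole (0.9364 to each of 11 players), which exceeds 1, so the social optimum is full contribution: group total = 10.300 × 660 = 6798.00.

6798.00 tokens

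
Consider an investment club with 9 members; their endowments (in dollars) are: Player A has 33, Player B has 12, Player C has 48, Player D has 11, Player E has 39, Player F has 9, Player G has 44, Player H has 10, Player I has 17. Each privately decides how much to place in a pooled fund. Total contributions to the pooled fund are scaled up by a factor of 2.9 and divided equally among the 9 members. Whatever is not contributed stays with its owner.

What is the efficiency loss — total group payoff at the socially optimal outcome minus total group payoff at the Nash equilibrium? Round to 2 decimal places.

The private return per contributed unit is 2.9/9 = 0.3222 < 1 for every player regardless of endowment, so the Nash equilibrium is zero contribution and the group total is Σ E_j = 33 + 12 + 48 + 11 + 39 + 9 + 44 + 10 + 17 = 223.
Each contributed unit returns 2.900 to the group, so the social optimum is full contribution by everyone: group total = 2.900 × 223 = 646.70.
Efficiency loss = (2.900 − 1) × 223 = 423.70.

423.70 dollars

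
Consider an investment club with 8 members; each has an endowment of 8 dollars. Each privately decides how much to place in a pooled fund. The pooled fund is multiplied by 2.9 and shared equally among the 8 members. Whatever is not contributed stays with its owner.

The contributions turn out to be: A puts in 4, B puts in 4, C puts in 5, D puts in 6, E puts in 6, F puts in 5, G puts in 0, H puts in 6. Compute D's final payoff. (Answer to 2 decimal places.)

Total contributed: 4 + 4 + 5 + 6 + 6 + 5 + 0 + 6 = 36.
Each receives 2.9 × 36 / 8 = 13.05 from the pooled fund.
D keeps 8 − 6 = 2, so D's payoff is 2 + 13.05 = 15.05.

15.05 dollars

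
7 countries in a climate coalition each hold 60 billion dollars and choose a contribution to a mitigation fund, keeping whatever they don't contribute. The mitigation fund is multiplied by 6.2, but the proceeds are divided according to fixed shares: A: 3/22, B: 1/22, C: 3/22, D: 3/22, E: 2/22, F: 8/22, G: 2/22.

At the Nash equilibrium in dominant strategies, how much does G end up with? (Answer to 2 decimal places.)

Player j's private return per contributed unit is 6.2 × (j's share). Contributing is weakly dominant for j when that share is at least 1/6.2 = 0.1613, and contributing 0 is dominant otherwise.
F alone (share 8/22) is above the threshold, contributing 60; the remaining 6 contribute 0. Total contributed: 60.
G keeps 60 and receives 6.2 × 60 × 2/22 = 33.82 from the mitigation fund, for a payoff of 93.82.

93.82 billion dollars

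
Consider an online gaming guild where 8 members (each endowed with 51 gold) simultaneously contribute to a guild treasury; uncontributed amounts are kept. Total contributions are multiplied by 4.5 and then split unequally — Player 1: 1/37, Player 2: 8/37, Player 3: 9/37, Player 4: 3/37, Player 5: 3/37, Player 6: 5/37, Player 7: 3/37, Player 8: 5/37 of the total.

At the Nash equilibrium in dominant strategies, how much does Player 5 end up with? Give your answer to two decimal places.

For player j, contributing a unit is worthwhile iff 4.5 × (j's share) ≥ 1, i.e. iff j's share is at least 0.2222.
Only Player 3 (9/37) clears that bar, contributing 51; the remaining 7 contribute 0. Total contributed: 51.
Player 5 keeps 51 and receives 4.5 × 51 × 3/37 = 18.61 from the guild treasury, for a payoff of 69.61.

69.61 gold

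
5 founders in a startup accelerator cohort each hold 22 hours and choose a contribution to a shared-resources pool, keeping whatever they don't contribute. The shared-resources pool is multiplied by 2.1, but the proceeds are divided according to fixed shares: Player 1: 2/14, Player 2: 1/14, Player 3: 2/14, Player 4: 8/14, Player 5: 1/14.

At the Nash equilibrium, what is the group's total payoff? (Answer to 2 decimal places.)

A player with share s gets back 2.1·s per unit contributed, so full contribution is dominant for anyone with s > 1/2.1 = 0.4762 and zero contribution is dominant for anyone below.
Only Player 4 (8/14) clears that bar, contributing 22; the remaining 4 contribute 0. Total contributed: 22.
The shared-resources pool pays out 2.1 × 22 = 46.20 in total (split across the unequal shares, but the aggregate is all that matters for the group sum).
The 4 free-riders keep 22 each, adding 88. Group total = 88 + 46.20 = 134.20.

134.20 hours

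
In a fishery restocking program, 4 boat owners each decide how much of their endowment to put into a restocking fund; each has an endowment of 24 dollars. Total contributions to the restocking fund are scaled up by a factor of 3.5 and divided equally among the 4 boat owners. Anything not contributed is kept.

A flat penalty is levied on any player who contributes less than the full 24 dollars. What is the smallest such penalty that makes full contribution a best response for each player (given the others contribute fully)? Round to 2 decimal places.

Given the others contribute fully, the best deviation is to contribute 0 (any partial contribution still incurs the fine and gives up units whose private return 0.8750 is below 1).
Deviating from 24 to 0 saves 24 dollars but forfeits the deviator's share of the drop in the restocking fund: 3.5/4 × 24 = 21.00.
So the deviation gain is 24 − 21.00 = 3.00, and the fine must be at least 3.00 dollars to wipe it out.

3.00 dollars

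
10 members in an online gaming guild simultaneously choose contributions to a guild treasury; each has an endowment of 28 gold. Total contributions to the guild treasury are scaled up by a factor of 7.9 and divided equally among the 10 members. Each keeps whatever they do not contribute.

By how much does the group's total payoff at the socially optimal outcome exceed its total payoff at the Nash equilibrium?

Each contributed unit returns 7.9/10 = 0.7900 to its contributor — below 1 — so contributing 0 is dominant for every player. At the Nash equilibrium everyone keeps their 28, and the group total is 10 × 28 = 280.
Each contributed unit returns 7.900 to the group as a whole (0.7900 to each of 10 players), which exceeds 1, so the social optimum is full contribution: group total = 7.900 × 280 = 2212.00.
Efficiency loss = 2212.00 − 280 = 1932.00.

1932.00 gold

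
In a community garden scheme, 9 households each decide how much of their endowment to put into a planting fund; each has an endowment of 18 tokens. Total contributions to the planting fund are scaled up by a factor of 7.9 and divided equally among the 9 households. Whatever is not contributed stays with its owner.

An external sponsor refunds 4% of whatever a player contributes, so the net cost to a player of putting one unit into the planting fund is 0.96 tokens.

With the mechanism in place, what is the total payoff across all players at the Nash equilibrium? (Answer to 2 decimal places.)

162.00 tokens

Even with the mechanism, each unit contributed returns only (7.9/9) / 0.96 = 0.9144 per unit of net cost, so contributing nothing is still dominant.
Everyone keeps their endowment and the group total is 9 × 18 = 162.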